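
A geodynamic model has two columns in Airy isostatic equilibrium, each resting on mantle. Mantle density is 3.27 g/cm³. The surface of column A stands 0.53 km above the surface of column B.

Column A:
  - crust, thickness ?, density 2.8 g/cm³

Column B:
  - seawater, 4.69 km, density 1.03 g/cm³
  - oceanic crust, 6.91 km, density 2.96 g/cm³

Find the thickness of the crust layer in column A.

30.6 km

Take the compensation level at the base of the deeper column (depth z_c below the surface of column A) and equate Σ ρ_i t_i down to z_c; mantle fills any gap and the z_c terms cancel.
Column A: x×2.8 + (z_c − 0 − x)×3.27
Column B: 0.53×0 + 4.69×1.03 + 6.91×2.96 + (z_c − 0.53 − 11.6)×3.27
The z_c×3.27 term appears on both sides and cancels. Collect the known terms of each column as K = Σ(ρt)_known − 3.27 × (depth of known layers): K_A = 0 − 3.27×0 = 0; K_B = 25.2843 − 3.27×(0.53 + 11.6) = −14.3808.
Balance: K_A − x×(3.27 − 2.8) = K_B, so x = (K_A − K_B)/(3.27 − 2.8) = 14.3808/0.47 = 30.6 km.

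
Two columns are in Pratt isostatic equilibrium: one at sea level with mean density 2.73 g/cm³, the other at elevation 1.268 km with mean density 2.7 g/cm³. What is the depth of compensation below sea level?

ρ_ref D = ρ (D + h) → D (ρ_ref − ρ) = ρ h.
D = ρ h/(ρ_ref − ρ) = 2.7 × 1.268 km/(2.73 − 2.7) = 114 km.

114 km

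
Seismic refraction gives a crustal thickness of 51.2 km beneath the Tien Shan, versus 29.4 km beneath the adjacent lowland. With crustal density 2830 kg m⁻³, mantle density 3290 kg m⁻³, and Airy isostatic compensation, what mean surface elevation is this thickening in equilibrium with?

Excess crust Δ = 51.2 km − 29.4 km = 21.8 km, split between elevation h and root r with h + r = Δ.
Airy balance ρ_c h = (ρ_m − ρ_c) r gives r = h ρ_c/(ρ_m − ρ_c), so h (1 + ρ_c/(ρ_m − ρ_c)) = Δ, i.e. h = Δ (ρ_m − ρ_c)/ρ_m.
h = 21.8 km × 460/3290 = 3.05 km.

3.05 km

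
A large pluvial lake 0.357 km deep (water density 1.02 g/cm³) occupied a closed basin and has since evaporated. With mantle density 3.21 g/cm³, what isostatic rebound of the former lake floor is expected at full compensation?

0.113 km

u = d ρ_w/ρ_m = 0.357 km × 1.02/3.21 = 0.113 km.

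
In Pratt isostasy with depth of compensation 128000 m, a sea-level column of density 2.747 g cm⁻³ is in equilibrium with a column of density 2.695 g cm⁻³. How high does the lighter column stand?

2470 m

ρ_ref D = ρ (D + h) → h = D (ρ_ref − ρ)/ρ.
h = 128000 m × (2.747 − 2.695)/2.695 = 2470 m.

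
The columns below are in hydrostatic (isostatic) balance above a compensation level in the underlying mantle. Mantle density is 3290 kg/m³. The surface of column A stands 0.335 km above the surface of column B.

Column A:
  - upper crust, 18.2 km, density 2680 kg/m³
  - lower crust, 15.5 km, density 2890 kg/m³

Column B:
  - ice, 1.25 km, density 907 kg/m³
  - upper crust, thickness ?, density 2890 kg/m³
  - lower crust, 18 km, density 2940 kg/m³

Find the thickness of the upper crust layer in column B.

Take the compensation level at the base of the deeper column (depth z_c below the surface of column A) and equate Σ ρ_i t_i down to z_c; mantle fills any gap and the z_c terms cancel.
Column A: 18.2×2680 + 15.5×2890 + (z_c − 33.7)×3290
Column B: 0.335×0 + 1.25×907 + x×2890 + 18×2940 + (z_c − 0.335 − 19.25 − x)×3290
The z_c×3290 term appears on both sides and cancels. Collect the known terms of each column as K = Σ(ρt)_known − 3290 × (depth of known layers): K_A = 93571 − 3290×33.7 = −17302; K_B = 54053.75 − 3290×(0.335 + 19.25) = −10380.9.
Balance: K_A = K_B − x×(3290 − 2890), so x = (K_B − K_A)/(3290 − 2890) = 6921.1/400 = 17.3 km.

17.3 km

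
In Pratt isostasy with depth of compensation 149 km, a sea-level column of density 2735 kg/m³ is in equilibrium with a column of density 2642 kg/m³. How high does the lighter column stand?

5.24 km

ρ_ref D = ρ (D + h) → h = D (ρ_ref − ρ)/ρ.
h = 149 km × (2735 − 2642)/2642 = 5.24 km.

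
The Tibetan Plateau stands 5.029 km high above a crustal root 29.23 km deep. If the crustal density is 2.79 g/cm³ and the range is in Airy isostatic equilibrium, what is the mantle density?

Airy balance: ρ_c h = (ρ_m − ρ_c) r → ρ_m = ρ_c (1 + h/r).
ρ_m = 2.79 × (1 + 5.029 km/29.23 km) = 3.27 g/cm³.

3.27 g/cm³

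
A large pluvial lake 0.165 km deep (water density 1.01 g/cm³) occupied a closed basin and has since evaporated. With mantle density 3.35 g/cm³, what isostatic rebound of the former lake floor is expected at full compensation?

u = d ρ_w/ρ_m = 0.165 km × 1.01/3.35 = 0.0497 km.

0.0497 km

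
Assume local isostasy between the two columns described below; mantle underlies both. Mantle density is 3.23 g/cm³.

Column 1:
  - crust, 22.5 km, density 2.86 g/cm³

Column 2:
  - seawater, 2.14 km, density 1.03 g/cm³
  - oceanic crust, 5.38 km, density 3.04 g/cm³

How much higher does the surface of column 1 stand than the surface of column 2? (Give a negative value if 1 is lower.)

For any compensation level in the mantle, the mantle terms cancel and isostasy reduces to e = (Σt_1 − Σt_2) − (Σ(ρt)_1 − Σ(ρt)_2) / ρ_m.
Σt_1 = 22.5 km; Σt_2 = 7.52 km; Σ(ρt)_1 = 64.35; Σ(ρt)_2 = 18.5594 (in km·g/cm³).
e = (22.5 − 7.52) − (64.35 − 18.5594) / 3.23 = 0.803 km.

0.803 km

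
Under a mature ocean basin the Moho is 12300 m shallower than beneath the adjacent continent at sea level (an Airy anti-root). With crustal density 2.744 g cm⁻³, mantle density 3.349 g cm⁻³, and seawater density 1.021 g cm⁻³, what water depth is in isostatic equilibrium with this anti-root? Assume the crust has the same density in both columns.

Replacing a thickness d of crust by seawater at the top must be balanced by replacing crust with mantle at the base: d (ρ_c − ρ_w) = a (ρ_m − ρ_c).
d = a (ρ_m − ρ_c)/(ρ_c − ρ_w) = 12300 m × 0.605/1.723 = 4320 m.

4320 m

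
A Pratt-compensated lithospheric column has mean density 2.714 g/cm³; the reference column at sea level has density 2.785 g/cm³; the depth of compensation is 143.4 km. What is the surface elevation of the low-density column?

ρ_ref D = ρ (D + h) → h = D (ρ_ref − ρ)/ρ.
h = 143.4 km × (2.785 − 2.714)/2.714 = 3.75 km.

3.75 km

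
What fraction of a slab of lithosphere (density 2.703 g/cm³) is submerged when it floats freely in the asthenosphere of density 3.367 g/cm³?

Submerged fraction = ρ_obj/ρ_fluid = 2.703/3.367 = 80.3%.

80.3%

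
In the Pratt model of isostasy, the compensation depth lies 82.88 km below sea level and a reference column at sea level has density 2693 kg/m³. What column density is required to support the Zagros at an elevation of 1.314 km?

Pratt balance: ρ_ref D = ρ (D + h).
ρ = ρ_ref D/(D + h) = 2693 × 82.88 km/(82.88 km + 1.314 km) = 2650 kg/m³.

2650 kg/m³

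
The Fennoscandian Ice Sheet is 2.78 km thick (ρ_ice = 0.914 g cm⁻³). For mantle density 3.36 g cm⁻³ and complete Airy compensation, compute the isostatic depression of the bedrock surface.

By Archimedes' principle applied to the lithosphere: the ice load ρ_ice t is balanced by mantle displaced below, ρ_m s.
s = t ρ_ice / ρ_m = 2.78 km × 0.914/3.36 = 0.756 km.

0.756 km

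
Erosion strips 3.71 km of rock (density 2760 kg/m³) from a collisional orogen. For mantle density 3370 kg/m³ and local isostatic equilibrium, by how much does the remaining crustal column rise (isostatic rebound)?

Unloading: uplift u = e ρ_c/ρ_m = 3.71 km × 2760/3370 = 3.04 km.

3.04 km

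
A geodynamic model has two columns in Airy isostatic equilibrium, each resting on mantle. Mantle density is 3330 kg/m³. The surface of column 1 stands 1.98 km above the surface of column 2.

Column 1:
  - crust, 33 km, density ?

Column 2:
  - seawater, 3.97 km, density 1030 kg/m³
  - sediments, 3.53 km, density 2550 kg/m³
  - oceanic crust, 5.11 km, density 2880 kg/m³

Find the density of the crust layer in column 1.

2700 kg/m³

Take the compensation level at the base of the deeper column (depth z_c below the surface of column 1) and equate Σ ρ_i t_i down to z_c; mantle fills any gap and the z_c terms cancel.
Column 1: 33×ρ + (z_c − 33)×3330
Column 2: 1.98×0 + 3.97×1030 + 3.53×2550 + 5.11×2880 + (z_c − 1.98 − 12.61)×3330
The z_c×3330 term appears on both sides and cancels. Collect the known terms of each column as K = Σ(ρt)_known − 3330 × (depth of known layers): K_1 = 0 − 3330×33 = −109890; K_2 = 27807.4 − 3330×(1.98 + 12.61) = −20777.3.
Balance: K_1 + 33×ρ = K_2, so ρ = (K_2 − K_1)/33 = 89112.7/33 = 2700 kg/m³.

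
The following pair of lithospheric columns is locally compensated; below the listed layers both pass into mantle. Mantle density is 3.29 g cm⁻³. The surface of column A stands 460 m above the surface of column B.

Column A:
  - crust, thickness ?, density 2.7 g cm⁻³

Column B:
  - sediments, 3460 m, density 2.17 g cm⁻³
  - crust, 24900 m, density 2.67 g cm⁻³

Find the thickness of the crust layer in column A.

35300 m

Take the compensation level at the base of the deeper column (depth z_c below the surface of column A) and equate Σ ρ_i t_i down to z_c; mantle fills any gap and the z_c terms cancel.
Column A: x×2.7 + (z_c − 0 − x)×3.29
Column B: 460×0 + 3460×2.17 + 24900×2.67 + (z_c − 460 − 28360)×3.29
The z_c×3.29 term appears on both sides and cancels. Collect the known terms of each column as K = Σ(ρt)_known − 3.29 × (depth of known layers): K_A = 0 − 3.29×0 = 0; K_B = 73991.2 − 3.29×(460 + 28360) = −20826.6.
Balance: K_A − x×(3.29 − 2.7) = K_B, so x = (K_A − K_B)/(3.29 − 2.7) = 20826.6/0.59 = 35300 m.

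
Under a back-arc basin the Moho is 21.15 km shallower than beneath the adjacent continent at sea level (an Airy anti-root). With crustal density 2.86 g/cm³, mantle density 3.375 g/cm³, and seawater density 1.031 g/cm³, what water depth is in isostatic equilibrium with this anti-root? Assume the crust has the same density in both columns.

5.96 km

Replacing a thickness d of crust by seawater at the top must be balanced by replacing crust with mantle at the base: d (ρ_c − ρ_w) = a (ρ_m − ρ_c).
d = a (ρ_m − ρ_c)/(ρ_c − ρ_w) = 21.15 km × 0.515/1.829 = 5.96 km.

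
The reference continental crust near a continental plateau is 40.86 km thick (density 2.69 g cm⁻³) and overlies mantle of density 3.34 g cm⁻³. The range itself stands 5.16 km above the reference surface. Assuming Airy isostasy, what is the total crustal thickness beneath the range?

67.4 km

Root depth r = h ρ_c / (ρ_m − ρ_c) = 5.16 km × 2.69 / 0.65 = 21.35 km.
Total thickness = T + h + r = 40.86 km + 5.16 km + 21.35 km = 67.4 km.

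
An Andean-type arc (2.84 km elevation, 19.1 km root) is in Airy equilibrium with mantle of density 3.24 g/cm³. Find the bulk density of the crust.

ρ_c h = (ρ_m − ρ_c) r → ρ_c (h + r) = ρ_m r → ρ_c = ρ_m r / (h + r).
ρ_c = 3.24 × 19.1 km / (2.84 km + 19.1 km) = 2.82 g/cm³.

2.82 g/cm³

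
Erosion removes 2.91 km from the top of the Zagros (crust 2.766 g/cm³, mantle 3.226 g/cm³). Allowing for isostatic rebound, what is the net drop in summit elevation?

Rebound u = e ρ_c/ρ_m = 2.91 km × 2.766/3.226 = 2.495 km.
Net surface drop = e − u = 2.91 km − 2.495 km = e (ρ_m − ρ_c)/ρ_m = 0.415 km.

0.415 km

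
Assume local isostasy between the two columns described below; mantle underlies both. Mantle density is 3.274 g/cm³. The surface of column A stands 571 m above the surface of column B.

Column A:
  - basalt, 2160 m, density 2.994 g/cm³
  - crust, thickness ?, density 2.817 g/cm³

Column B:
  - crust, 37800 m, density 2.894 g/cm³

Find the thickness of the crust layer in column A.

Take the compensation level at the base of the deeper column (depth z_c below the surface of column A) and equate Σ ρ_i t_i down to z_c; mantle fills any gap and the z_c terms cancel.
Column A: 2160×2.994 + x×2.817 + (z_c − 2160 − x)×3.274
Column B: 571×0 + 37800×2.894 + (z_c − 571 − 37800)×3.274
The z_c×3.274 term appears on both sides and cancels. Collect the known terms of each column as K = Σ(ρt)_known − 3.274 × (depth of known layers): K_A = 6467.04 − 3.274×2160 = −604.8; K_B = 109393.2 − 3.274×(571 + 37800) = −16233.454.
Balance: K_A − x×(3.274 − 2.817) = K_B, so x = (K_A − K_B)/(3.274 − 2.817) = 15628.7/0.457 = 34200 m.

34200 m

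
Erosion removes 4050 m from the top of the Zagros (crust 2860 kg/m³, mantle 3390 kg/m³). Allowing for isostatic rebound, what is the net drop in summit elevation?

Rebound u = e ρ_c/ρ_m = 4050 m × 2860/3390 = 3417 m.
Net surface drop = e − u = 4050 m − 3417 m = e (ρ_m − ρ_c)/ρ_m = 633 m.

633 m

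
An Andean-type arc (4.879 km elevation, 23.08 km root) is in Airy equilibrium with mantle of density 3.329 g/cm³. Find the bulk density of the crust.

ρ_c h = (ρ_m − ρ_c) r → ρ_c (h + r) = ρ_m r → ρ_c = ρ_m r / (h + r).
ρ_c = 3.329 × 23.08 km / (4.879 km + 23.08 km) = 2.75 g/cm³.

2.75 g/cm³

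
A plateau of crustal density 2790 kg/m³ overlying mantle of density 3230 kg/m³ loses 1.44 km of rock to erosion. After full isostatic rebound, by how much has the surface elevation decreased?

Rebound u = e ρ_c/ρ_m = 1.44 km × 2790/3230 = 1.244 km.
Net surface drop = e − u = 1.44 km − 1.244 km = e (ρ_m − ρ_c)/ρ_m = 0.196 km.

0.196 km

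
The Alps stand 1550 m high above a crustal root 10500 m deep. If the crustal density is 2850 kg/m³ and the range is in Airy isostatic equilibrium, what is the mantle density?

Airy balance: ρ_c h = (ρ_m − ρ_c) r → ρ_m = ρ_c (1 + h/r).
ρ_m = 2850 × (1 + 1550 m/10500 m) = 3270 kg/m³.

3270 kg/m³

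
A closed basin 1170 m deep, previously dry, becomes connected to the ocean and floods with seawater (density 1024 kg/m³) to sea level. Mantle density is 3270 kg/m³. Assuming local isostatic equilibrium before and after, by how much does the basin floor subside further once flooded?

533 m

After flooding the water column is d + s deep. Its weight must equal the weight of mantle displaced by the extra subsidence s: (d + s) ρ_w = s ρ_m.
s = d ρ_w / (ρ_m − ρ_w) = 1170 m × 1024/(3270 − 1024) = 533 m.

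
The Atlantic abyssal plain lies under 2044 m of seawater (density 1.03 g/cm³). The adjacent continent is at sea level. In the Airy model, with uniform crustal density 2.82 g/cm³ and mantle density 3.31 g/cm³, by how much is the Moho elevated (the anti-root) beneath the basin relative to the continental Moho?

By Archimedes' principle applied to the lithosphere: replacing crust with seawater at the top is compensated by replacing crust with mantle at the base: d (ρ_c − ρ_w) = a (ρ_m − ρ_c).
a = d (ρ_c − ρ_w)/(ρ_m − ρ_c) = 2044 m × 1.79/0.49 = 7470 m.

7470 m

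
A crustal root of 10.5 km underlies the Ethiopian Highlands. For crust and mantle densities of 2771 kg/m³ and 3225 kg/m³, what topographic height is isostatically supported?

In Airy isostatic equilibrium: ρ_c h = (ρ_m − ρ_c) r.
h = r (ρ_m − ρ_c) / ρ_c = 10.5 km × (3225 − 2771) / 2771 = 1.72 km.

1.72 km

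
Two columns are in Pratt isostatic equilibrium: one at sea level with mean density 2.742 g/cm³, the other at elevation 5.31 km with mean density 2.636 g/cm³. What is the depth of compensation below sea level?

132 km

ρ_ref D = ρ (D + h) → D (ρ_ref − ρ) = ρ h.
D = ρ h/(ρ_ref − ρ) = 2.636 × 5.31 km/(2.742 − 2.636) = 132 km.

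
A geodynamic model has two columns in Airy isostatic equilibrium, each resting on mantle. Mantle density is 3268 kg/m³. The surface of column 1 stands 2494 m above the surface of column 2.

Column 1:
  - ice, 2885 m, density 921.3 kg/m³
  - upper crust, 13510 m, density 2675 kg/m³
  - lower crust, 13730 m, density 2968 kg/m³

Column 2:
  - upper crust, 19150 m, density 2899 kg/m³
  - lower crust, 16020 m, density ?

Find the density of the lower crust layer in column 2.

3040 kg/m³

Take the compensation level at the base of the deeper column (depth z_c below the surface of column 1) and equate Σ ρ_i t_i down to z_c; mantle fills any gap and the z_c terms cancel.
Column 1: 2885×921.3 + 13510×2675 + 13730×2968 + (z_c − 30125)×3268
Column 2: 2494×0 + 19150×2899 + 16020×ρ + (z_c − 2494 − 35170)×3268
The z_c×3268 term appears on both sides and cancels. Collect the known terms of each column as K = Σ(ρt)_known − 3268 × (depth of known layers): K_1 = 79547840.5 − 3268×30125 = −18900659.5; K_2 = 55515850 − 3268×(2494 + 35170) = −67570102.
Balance: K_1 = K_2 + 16020×ρ, so ρ = (K_1 − K_2)/16020 = 48669400/16020 = 3040 kg/m³.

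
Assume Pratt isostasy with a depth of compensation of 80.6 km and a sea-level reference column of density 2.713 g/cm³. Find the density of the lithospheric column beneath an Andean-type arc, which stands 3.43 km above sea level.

2.6 g/cm³

Pratt balance: ρ_ref D = ρ (D + h).
ρ = ρ_ref D/(D + h) = 2.713 × 80.6 km/(80.6 km + 3.43 km) = 2.6 g/cm³.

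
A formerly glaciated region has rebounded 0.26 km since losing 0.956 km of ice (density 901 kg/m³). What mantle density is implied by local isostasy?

3310 kg/m³

ρ_m = ρ_ice t / u = 901 × 0.956 km/0.26 km = 3310 kg/m³.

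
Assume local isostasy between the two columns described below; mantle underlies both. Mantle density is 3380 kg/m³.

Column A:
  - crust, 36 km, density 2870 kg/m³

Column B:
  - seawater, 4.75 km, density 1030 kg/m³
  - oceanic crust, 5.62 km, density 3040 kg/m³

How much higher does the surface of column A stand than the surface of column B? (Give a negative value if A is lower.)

1.56 km

For any compensation level in the mantle, the mantle terms cancel and isostasy reduces to e = (Σt_A − Σt_B) − (Σ(ρt)_A − Σ(ρt)_B) / ρ_m.
Σt_A = 36 km; Σt_B = 10.37 km; Σ(ρt)_A = 103320; Σ(ρt)_B = 21977.3 (in km·kg/m³).
e = (36 − 10.37) − (103320 − 21977.3) / 3380 = 1.56 km.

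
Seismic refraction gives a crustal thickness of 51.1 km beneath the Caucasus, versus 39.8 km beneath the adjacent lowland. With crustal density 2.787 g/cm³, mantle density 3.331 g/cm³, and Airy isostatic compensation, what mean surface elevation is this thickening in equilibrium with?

1.85 km

Excess crust Δ = 51.1 km − 39.8 km = 11.3 km, split between elevation h and root r with h + r = Δ.
Airy balance ρ_c h = (ρ_m − ρ_c) r gives r = h ρ_c/(ρ_m − ρ_c), so h (1 + ρ_c/(ρ_m − ρ_c)) = Δ, i.e. h = Δ (ρ_m − ρ_c)/ρ_m.
h = 11.3 km × 0.544/3.331 = 1.85 km.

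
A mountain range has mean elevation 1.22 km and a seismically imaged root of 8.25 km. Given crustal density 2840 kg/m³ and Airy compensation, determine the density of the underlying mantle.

Airy balance: ρ_c h = (ρ_m − ρ_c) r → ρ_m = ρ_c (1 + h/r).
ρ_m = 2840 × (1 + 1.22 km/8.25 km) = 3260 kg/m³.

3260 kg/m³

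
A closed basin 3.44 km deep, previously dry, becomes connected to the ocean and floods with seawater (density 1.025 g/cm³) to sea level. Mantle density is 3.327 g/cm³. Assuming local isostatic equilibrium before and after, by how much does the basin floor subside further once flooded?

After flooding the water column is d + s deep. Its weight must equal the weight of mantle displaced by the extra subsidence s: (d + s) ρ_w = s ρ_m.
s = d ρ_w / (ρ_m − ρ_w) = 3.44 km × 1.025/(3.327 − 1.025) = 1.53 km.

1.53 km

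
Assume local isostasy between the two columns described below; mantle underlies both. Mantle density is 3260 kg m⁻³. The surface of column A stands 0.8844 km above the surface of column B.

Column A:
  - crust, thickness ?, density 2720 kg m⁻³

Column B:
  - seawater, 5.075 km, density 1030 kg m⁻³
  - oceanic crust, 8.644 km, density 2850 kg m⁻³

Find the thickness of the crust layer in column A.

32.9 km

Take the compensation level at the base of the deeper column (depth z_c below the surface of column A) and equate Σ ρ_i t_i down to z_c; mantle fills any gap and the z_c terms cancel.
Column A: x×2720 + (z_c − 0 − x)×3260
Column B: 0.8844×0 + 5.075×1030 + 8.644×2850 + (z_c − 0.8844 − 13.719)×3260
The z_c×3260 term appears on both sides and cancels. Collect the known terms of each column as K = Σ(ρt)_known − 3260 × (depth of known layers): K_A = 0 − 3260×0 = 0; K_B = 29862.65 − 3260×(0.8844 + 13.719) = −17744.434.
Balance: K_A − x×(3260 − 2720) = K_B, so x = (K_A − K_B)/(3260 − 2720) = 17744.4/540 = 32.9 km.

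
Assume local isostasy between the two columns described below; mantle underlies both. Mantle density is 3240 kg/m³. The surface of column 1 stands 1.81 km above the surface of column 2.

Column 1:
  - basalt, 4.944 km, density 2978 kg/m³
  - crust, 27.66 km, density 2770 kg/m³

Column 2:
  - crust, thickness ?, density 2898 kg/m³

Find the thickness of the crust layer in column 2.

24.7 km

Take the compensation level at the base of the deeper column (depth z_c below the surface of column 1) and equate Σ ρ_i t_i down to z_c; mantle fills any gap and the z_c terms cancel.
Column 1: 4.944×2978 + 27.66×2770 + (z_c − 32.604)×3240
Column 2: 1.81×0 + x×2898 + (z_c − 1.81 − 0 − x)×3240
The z_c×3240 term appears on both sides and cancels. Collect the known terms of each column as K = Σ(ρt)_known − 3240 × (depth of known layers): K_1 = 91341.432 − 3240×32.604 = −14295.528; K_2 = 0 − 3240×(1.81 + 0) = −5864.4.
Balance: K_1 = K_2 − x×(3240 − 2898), so x = (K_2 − K_1)/(3240 − 2898) = 8431.13/342 = 24.7 km.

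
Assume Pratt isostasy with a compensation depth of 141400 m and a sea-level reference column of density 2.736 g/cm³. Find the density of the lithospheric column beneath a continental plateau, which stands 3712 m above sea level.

Pratt balance: ρ_ref D = ρ (D + h).
ρ = ρ_ref D/(D + h) = 2.736 × 141400 m/(141400 m + 3712 m) = 2.67 g/cm³.

2.67 g/cm³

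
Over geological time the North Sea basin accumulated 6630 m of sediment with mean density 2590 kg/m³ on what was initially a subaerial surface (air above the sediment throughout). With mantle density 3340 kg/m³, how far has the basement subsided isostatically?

Subaerial load: s = t ρ_sed / ρ_m = 6630 m × 2590/3340 = 5140 m.

5140 m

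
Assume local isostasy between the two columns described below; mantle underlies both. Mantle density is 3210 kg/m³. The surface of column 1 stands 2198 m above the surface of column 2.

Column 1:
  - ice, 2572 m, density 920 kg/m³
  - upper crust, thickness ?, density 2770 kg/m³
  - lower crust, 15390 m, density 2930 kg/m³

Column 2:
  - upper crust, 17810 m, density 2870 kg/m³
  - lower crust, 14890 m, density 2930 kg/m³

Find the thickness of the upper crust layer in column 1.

Take the compensation level at the base of the deeper column (depth z_c below the surface of column 1) and equate Σ ρ_i t_i down to z_c; mantle fills any gap and the z_c terms cancel.
Column 1: 2572×920 + x×2770 + 15390×2930 + (z_c − 17962 − x)×3210
Column 2: 2198×0 + 17810×2870 + 14890×2930 + (z_c − 2198 − 32700)×3210
The z_c×3210 term appears on both sides and cancels. Collect the known terms of each column as K = Σ(ρt)_known − 3210 × (depth of known layers): K_1 = 47458940 − 3210×17962 = −10199080; K_2 = 94742400 − 3210×(2198 + 32700) = −17280180.
Balance: K_1 − x×(3210 − 2770) = K_2, so x = (K_1 − K_2)/(3210 − 2770) = 7081100/440 = 16100 m.

16100 m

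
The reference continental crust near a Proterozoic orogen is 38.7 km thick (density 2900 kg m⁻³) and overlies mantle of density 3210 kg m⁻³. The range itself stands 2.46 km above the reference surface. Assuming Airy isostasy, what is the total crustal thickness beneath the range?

64.2 km

Root depth r = h ρ_c / (ρ_m − ρ_c) = 2.46 km × 2900 / 310 = 23.01 km.
Total thickness = T + h + r = 38.7 km + 2.46 km + 23.01 km = 64.2 km.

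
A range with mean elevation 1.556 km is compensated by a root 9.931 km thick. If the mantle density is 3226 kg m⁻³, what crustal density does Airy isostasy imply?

ρ_c h = (ρ_m − ρ_c) r → ρ_c (h + r) = ρ_m r → ρ_c = ρ_m r / (h + r).
ρ_c = 3226 × 9.931 km / (1.556 km + 9.931 km) = 2790 kg m⁻³.

2790 kg m⁻³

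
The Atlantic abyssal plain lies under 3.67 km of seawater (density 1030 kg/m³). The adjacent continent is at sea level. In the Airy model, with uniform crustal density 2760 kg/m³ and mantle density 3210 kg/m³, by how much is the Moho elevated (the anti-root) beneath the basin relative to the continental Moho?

14.1 km

In Airy isostatic equilibrium: replacing crust with seawater at the top is compensated by replacing crust with mantle at the base: d (ρ_c − ρ_w) = a (ρ_m − ρ_c).
a = d (ρ_c − ρ_w)/(ρ_m − ρ_c) = 3.67 km × 1730/450 = 14.1 km.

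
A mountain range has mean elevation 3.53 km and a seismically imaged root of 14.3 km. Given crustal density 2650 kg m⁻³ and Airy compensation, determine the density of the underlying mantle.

Airy balance: ρ_c h = (ρ_m − ρ_c) r → ρ_m = ρ_c (1 + h/r).
ρ_m = 2650 × (1 + 3.53 km/14.3 km) = 3300 kg m⁻³.

3300 kg m⁻³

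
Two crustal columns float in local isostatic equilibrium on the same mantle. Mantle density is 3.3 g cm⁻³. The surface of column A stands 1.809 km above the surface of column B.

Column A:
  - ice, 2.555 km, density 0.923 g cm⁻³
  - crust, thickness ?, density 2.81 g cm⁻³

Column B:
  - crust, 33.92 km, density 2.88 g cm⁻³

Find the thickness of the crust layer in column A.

Take the compensation level at the base of the deeper column (depth z_c below the surface of column A) and equate Σ ρ_i t_i down to z_c; mantle fills any gap and the z_c terms cancel.
Column A: 2.555×0.923 + x×2.81 + (z_c − 2.555 − x)×3.3
Column B: 1.809×0 + 33.92×2.88 + (z_c − 1.809 − 33.92)×3.3
The z_c×3.3 term appears on both sides and cancels. Collect the known terms of each column as K = Σ(ρt)_known − 3.3 × (depth of known layers): K_A = 2.358265 − 3.3×2.555 = −6.073235; K_B = 97.6896 − 3.3×(1.809 + 33.92) = −20.2161.
Balance: K_A − x×(3.3 − 2.81) = K_B, so x = (K_A − K_B)/(3.3 − 2.81) = 14.1429/0.49 = 28.9 km.

28.9 km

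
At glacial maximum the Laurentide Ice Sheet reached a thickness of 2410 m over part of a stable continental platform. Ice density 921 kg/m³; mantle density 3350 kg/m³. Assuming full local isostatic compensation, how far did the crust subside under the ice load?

663 m

By Archimedes' principle applied to the lithosphere: the ice load ρ_ice t is balanced by mantle displaced below, ρ_m s.
s = t ρ_ice / ρ_m = 2410 m × 921/3350 = 663 m.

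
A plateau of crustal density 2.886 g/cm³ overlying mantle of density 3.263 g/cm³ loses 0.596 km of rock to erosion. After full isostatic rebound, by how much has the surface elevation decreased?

Rebound u = e ρ_c/ρ_m = 0.596 km × 2.886/3.263 = 0.5271 km.
Net surface drop = e − u = 0.596 km − 0.5271 km = e (ρ_m − ρ_c)/ρ_m = 0.0689 km.

0.0689 km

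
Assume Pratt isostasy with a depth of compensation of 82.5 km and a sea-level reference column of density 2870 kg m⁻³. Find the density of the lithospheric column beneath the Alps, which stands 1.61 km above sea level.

2820 kg m⁻³

Pratt balance: ρ_ref D = ρ (D + h).
ρ = ρ_ref D/(D + h) = 2870 × 82.5 km/(82.5 km + 1.61 km) = 2820 kg m⁻³.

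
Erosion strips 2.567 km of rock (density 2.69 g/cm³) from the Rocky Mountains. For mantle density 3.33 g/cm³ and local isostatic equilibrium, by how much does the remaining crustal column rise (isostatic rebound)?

2.07 km

Unloading: uplift u = e ρ_c/ρ_m = 2.567 km × 2.69/3.33 = 2.07 km.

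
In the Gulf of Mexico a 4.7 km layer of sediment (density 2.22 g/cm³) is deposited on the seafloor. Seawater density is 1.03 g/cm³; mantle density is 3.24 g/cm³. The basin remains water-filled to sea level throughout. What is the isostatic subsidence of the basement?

2.53 km

Submarine loading: the sediment displaces seawater, and the subsidence is in turn flooded, so s (ρ_m − ρ_w) = t (ρ_sed − ρ_w).
s = 4.7 km × (2.22 − 1.03) / (3.24 − 1.03) = 2.53 km.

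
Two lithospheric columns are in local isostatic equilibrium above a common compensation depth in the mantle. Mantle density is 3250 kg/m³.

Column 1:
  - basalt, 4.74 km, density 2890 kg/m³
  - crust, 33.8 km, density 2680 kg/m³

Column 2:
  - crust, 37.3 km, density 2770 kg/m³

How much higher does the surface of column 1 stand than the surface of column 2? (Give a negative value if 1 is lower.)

0.944 km

For any compensation level in the mantle, the mantle terms cancel and isostasy reduces to e = (Σt_1 − Σt_2) − (Σ(ρt)_1 − Σ(ρt)_2) / ρ_m.
Σt_1 = 38.54 km; Σt_2 = 37.3 km; Σ(ρt)_1 = 104282.6; Σ(ρt)_2 = 103321 (in km·kg/m³).
e = (38.54 − 37.3) − (104282.6 − 103321) / 3250 = 0.944 km.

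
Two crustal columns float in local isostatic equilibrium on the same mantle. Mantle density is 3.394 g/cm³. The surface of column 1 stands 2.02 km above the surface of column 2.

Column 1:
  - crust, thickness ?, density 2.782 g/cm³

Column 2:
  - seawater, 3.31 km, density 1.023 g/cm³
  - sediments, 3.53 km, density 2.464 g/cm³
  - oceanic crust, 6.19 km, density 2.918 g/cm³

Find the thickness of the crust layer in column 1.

Take the compensation level at the base of the deeper column (depth z_c below the surface of column 1) and equate Σ ρ_i t_i down to z_c; mantle fills any gap and the z_c terms cancel.
Column 1: x×2.782 + (z_c − 0 − x)×3.394
Column 2: 2.02×0 + 3.31×1.023 + 3.53×2.464 + 6.19×2.918 + (z_c − 2.02 − 13.03)×3.394
The z_c×3.394 term appears on both sides and cancels. Collect the known terms of each column as K = Σ(ρt)_known − 3.394 × (depth of known layers): K_1 = 0 − 3.394×0 = 0; K_2 = 30.14647 − 3.394×(2.02 + 13.03) = −20.93323.
Balance: K_1 − x×(3.394 − 2.782) = K_2, so x = (K_1 − K_2)/(3.394 − 2.782) = 20.9332/0.612 = 34.2 km.

34.2 km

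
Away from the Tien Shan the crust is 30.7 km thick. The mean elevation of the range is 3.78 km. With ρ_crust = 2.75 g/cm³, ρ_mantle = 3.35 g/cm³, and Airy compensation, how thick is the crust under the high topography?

51.8 km

Root depth r = h ρ_c / (ρ_m − ρ_c) = 3.78 km × 2.75 / 0.6 = 17.32 km.
Total thickness = T + h + r = 30.7 km + 3.78 km + 17.32 km = 51.8 km.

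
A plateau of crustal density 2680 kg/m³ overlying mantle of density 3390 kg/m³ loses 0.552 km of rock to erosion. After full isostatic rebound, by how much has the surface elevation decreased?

Rebound u = e ρ_c/ρ_m = 0.552 km × 2680/3390 = 0.4364 km.
Net surface drop = e − u = 0.552 km − 0.4364 km = e (ρ_m − ρ_c)/ρ_m = 0.116 km.

0.116 km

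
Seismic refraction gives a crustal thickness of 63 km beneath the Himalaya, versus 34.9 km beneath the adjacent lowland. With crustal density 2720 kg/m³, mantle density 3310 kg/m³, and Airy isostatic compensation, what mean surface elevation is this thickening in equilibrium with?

Excess crust Δ = 63 km − 34.9 km = 28.1 km, split between elevation h and root r with h + r = Δ.
Airy balance ρ_c h = (ρ_m − ρ_c) r gives r = h ρ_c/(ρ_m − ρ_c), so h (1 + ρ_c/(ρ_m − ρ_c)) = Δ, i.e. h = Δ (ρ_m − ρ_c)/ρ_m.
h = 28.1 km × 590/3310 = 5.01 km.

5.01 km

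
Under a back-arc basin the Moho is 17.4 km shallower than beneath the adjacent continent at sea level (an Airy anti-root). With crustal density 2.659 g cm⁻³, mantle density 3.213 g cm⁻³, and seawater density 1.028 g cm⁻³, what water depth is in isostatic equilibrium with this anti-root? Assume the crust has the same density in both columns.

Replacing a thickness d of crust by seawater at the top must be balanced by replacing crust with mantle at the base: d (ρ_c − ρ_w) = a (ρ_m − ρ_c).
d = a (ρ_m − ρ_c)/(ρ_c − ρ_w) = 17.4 km × 0.554/1.631 = 5.91 km.

5.91 km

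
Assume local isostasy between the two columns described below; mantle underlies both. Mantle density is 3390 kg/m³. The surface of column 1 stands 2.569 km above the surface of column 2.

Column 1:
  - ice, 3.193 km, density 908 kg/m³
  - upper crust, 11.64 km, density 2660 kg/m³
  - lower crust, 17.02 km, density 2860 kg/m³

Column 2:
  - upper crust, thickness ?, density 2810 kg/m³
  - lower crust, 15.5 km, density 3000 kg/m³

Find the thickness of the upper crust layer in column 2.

18.4 km

Take the compensation level at the base of the deeper column (depth z_c below the surface of column 1) and equate Σ ρ_i t_i down to z_c; mantle fills any gap and the z_c terms cancel.
Column 1: 3.193×908 + 11.64×2660 + 17.02×2860 + (z_c − 31.853)×3390
Column 2: 2.569×0 + x×2810 + 15.5×3000 + (z_c − 2.569 − 15.5 − x)×3390
The z_c×3390 term appears on both sides and cancels. Collect the known terms of each column as K = Σ(ρt)_known − 3390 × (depth of known layers): K_1 = 82538.844 − 3390×31.853 = −25442.826; K_2 = 46500 − 3390×(2.569 + 15.5) = −14753.91.
Balance: K_1 = K_2 − x×(3390 − 2810), so x = (K_2 − K_1)/(3390 − 2810) = 10688.9/580 = 18.4 km.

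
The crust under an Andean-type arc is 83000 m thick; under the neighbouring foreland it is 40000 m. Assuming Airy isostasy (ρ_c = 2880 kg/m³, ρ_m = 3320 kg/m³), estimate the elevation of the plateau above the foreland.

Excess crust Δ = 83000 m − 40000 m = 43000 m, split between elevation h and root r with h + r = Δ.
Airy balance ρ_c h = (ρ_m − ρ_c) r gives r = h ρ_c/(ρ_m − ρ_c), so h (1 + ρ_c/(ρ_m − ρ_c)) = Δ, i.e. h = Δ (ρ_m − ρ_c)/ρ_m.
h = 43000 m × 440/3320 = 5700 m.

5700 m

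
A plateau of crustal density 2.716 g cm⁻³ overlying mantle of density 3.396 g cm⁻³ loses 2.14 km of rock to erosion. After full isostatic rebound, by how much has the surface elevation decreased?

0.429 km

Rebound u = e ρ_c/ρ_m = 2.14 km × 2.716/3.396 = 1.711 km.
Net surface drop = e − u = 2.14 km − 1.711 km = e (ρ_m − ρ_c)/ρ_m = 0.429 km.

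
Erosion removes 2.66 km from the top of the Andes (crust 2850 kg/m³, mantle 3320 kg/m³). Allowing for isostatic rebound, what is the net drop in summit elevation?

Rebound u = e ρ_c/ρ_m = 2.66 km × 2850/3320 = 2.283 km.
Net surface drop = e − u = 2.66 km − 2.283 km = e (ρ_m − ρ_c)/ρ_m = 0.377 km.

0.377 km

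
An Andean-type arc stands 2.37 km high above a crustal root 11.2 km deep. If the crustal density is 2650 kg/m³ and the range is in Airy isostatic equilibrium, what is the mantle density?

3210 kg/m³

Airy balance: ρ_c h = (ρ_m − ρ_c) r → ρ_m = ρ_c (1 + h/r).
ρ_m = 2650 × (1 + 2.37 km/11.2 km) = 3210 kg/m³.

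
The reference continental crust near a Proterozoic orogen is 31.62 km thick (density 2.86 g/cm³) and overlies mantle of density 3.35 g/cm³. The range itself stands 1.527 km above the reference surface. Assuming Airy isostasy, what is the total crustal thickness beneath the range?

42.1 km

Root depth r = h ρ_c / (ρ_m − ρ_c) = 1.527 km × 2.86 / 0.49 = 8.913 km.
Total thickness = T + h + r = 31.62 km + 1.527 km + 8.913 km = 42.1 km.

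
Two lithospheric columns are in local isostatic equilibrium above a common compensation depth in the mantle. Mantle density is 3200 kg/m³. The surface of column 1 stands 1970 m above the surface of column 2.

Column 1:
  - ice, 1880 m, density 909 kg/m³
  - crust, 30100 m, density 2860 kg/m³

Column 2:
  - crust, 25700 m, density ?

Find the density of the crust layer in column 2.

Take the compensation level at the base of the deeper column (depth z_c below the surface of column 1) and equate Σ ρ_i t_i down to z_c; mantle fills any gap and the z_c terms cancel.
Column 1: 1880×909 + 30100×2860 + (z_c − 31980)×3200
Column 2: 1970×0 + 25700×ρ + (z_c − 1970 − 25700)×3200
The z_c×3200 term appears on both sides and cancels. Collect the known terms of each column as K = Σ(ρt)_known − 3200 × (depth of known layers): K_1 = 87794920 − 3200×31980 = −14541080; K_2 = 0 − 3200×(1970 + 25700) = −88544000.
Balance: K_1 = K_2 + 25700×ρ, so ρ = (K_1 − K_2)/25700 = 74002900/25700 = 2880 kg/m³.

2880 kg/m³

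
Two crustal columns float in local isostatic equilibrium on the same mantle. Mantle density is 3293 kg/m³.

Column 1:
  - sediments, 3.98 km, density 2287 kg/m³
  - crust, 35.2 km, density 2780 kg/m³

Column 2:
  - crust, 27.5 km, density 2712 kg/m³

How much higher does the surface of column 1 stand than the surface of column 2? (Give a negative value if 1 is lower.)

1.85 km

For any compensation level in the mantle, the mantle terms cancel and isostasy reduces to e = (Σt_1 − Σt_2) − (Σ(ρt)_1 − Σ(ρt)_2) / ρ_m.
Σt_1 = 39.18 km; Σt_2 = 27.5 km; Σ(ρt)_1 = 106958.26; Σ(ρt)_2 = 74580 (in km·kg/m³).
e = (39.18 − 27.5) − (106958.26 − 74580) / 3293 = 1.85 km.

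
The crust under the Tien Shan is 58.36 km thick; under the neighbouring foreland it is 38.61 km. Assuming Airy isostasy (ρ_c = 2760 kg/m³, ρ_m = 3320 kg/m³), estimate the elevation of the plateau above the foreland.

3.33 km

Excess crust Δ = 58.36 km − 38.61 km = 19.75 km, split between elevation h and root r with h + r = Δ.
Airy balance ρ_c h = (ρ_m − ρ_c) r gives r = h ρ_c/(ρ_m − ρ_c), so h (1 + ρ_c/(ρ_m − ρ_c)) = Δ, i.e. h = Δ (ρ_m − ρ_c)/ρ_m.
h = 19.75 km × 560/3320 = 3.33 km.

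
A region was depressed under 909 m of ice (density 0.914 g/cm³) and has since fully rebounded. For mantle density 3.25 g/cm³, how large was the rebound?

256 m

Removing the load lets mantle flow back in; uplift u satisfies ρ_ice t = ρ_m u.
u = t ρ_ice/ρ_m = 909 m × 0.914/3.25 = 256 m.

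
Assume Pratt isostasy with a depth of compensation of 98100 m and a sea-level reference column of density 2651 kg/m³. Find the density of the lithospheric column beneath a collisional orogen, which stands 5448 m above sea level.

Pratt balance: ρ_ref D = ρ (D + h).
ρ = ρ_ref D/(D + h) = 2651 × 98100 m/(98100 m + 5448 m) = 2510 kg/m³.

2510 kg/m³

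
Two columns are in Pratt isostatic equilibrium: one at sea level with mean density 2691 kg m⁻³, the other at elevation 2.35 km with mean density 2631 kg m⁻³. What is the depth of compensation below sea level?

ρ_ref D = ρ (D + h) → D (ρ_ref − ρ) = ρ h.
D = ρ h/(ρ_ref − ρ) = 2631 × 2.35 km/(2691 − 2631) = 103 km.

103 km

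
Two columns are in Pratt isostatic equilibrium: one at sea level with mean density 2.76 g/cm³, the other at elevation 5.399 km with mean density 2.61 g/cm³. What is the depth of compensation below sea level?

93.9 km

ρ_ref D = ρ (D + h) → D (ρ_ref − ρ) = ρ h.
D = ρ h/(ρ_ref − ρ) = 2.61 × 5.399 km/(2.76 − 2.61) = 93.9 km.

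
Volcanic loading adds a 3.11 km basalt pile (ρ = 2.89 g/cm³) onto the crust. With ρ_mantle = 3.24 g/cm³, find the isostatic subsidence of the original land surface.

Subaerial loading: s = t ρ_load / ρ_m.
s = 3.11 km × 2.89/3.24 = 2.77 km.

2.77 km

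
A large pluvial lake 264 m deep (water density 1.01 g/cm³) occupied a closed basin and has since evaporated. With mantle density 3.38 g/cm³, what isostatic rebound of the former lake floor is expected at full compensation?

u = d ρ_w/ρ_m = 264 m × 1.01/3.38 = 78.9 m.

78.9 m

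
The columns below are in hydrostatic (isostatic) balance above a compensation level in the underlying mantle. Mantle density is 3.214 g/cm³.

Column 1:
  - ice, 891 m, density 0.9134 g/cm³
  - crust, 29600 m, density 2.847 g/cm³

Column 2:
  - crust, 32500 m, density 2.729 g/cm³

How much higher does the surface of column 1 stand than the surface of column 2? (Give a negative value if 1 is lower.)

For any compensation level in the mantle, the mantle terms cancel and isostasy reduces to e = (Σt_1 − Σt_2) − (Σ(ρt)_1 − Σ(ρt)_2) / ρ_m.
Σt_1 = 30491 m; Σt_2 = 32500 m; Σ(ρt)_1 = 85085.0394; Σ(ρt)_2 = 88692.5 (in m·g/cm³).
e = (30491 − 32500) − (85085.0394 − 88692.5) / 3.214 = −887 m.

−887 m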